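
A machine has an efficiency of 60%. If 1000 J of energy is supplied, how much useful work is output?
W_out = η·W_in = 0.6·1000 = 600.0 J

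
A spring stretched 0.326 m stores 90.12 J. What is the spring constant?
k = 2·PE/x² = 2·90.12/(0.326)² = 1696 N/m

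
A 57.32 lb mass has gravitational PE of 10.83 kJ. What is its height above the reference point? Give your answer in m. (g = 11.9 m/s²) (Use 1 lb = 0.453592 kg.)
Convert to SI: m = 25.9999 kg, PE = 10830.0 J
h = PE/(mg) = 10830.0/(25.9999·11.9) = 35.0 m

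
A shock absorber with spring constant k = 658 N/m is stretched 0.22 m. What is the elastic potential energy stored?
PE = ½kx² = ½(658)(0.22)² = 15.92 J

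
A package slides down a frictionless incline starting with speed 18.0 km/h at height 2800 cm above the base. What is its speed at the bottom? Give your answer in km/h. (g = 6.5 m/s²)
Convert to SI: v₀ = 5.0 m/s, h = 28.0 m
½mv₀² + mgh = ½mv² ⇒ v = √(v₀² + 2gh) = √(5.0² + 2·6.5·28.0) = 19.7231 m/s = 71.0 km/h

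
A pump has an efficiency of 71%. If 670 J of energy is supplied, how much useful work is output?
W_out = η·W_in = 0.71·670 = 475.7 J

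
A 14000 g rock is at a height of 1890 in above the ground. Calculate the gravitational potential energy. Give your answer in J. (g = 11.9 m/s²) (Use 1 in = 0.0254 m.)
Convert to SI: m = 14.0 kg, h = 48.006 m
PE = mgh = (14.0)(11.9)(48.006) = 7998 J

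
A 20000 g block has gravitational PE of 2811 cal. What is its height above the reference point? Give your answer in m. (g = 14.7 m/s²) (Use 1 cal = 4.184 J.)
Convert to SI: m = 20.0 kg, PE = 11761.2 J
h = PE/(mg) = 11761.2/(20.0·14.7) = 40.0 m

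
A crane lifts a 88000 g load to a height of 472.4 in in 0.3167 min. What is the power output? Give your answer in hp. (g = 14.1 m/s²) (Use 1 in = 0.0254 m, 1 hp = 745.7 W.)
Convert to SI: m = 88.0 kg, h = 11.999 m, t = 19.002 s
P = mgh/t = (88.0)(14.1)(11.999)/19.002 = 783.513 W = 1.051 hp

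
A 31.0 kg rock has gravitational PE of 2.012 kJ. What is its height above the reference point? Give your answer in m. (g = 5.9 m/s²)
Convert to SI: m = 31.0 kg, PE = 2012.0 J
h = PE/(mg) = 2012.0/(31.0·5.9) = 11.0 m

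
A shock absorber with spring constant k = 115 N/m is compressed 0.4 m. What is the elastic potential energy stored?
PE = ½kx² = ½(115)(0.4)² = 9.2 J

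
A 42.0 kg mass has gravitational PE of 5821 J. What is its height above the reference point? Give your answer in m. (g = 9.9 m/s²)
h = PE/(mg) = 5821.0/(42.0·9.9) = 14.0 m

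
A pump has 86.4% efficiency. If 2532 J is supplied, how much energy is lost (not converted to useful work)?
W_lost = W_in(1 − η) = 2532·(1 − 0.864) = 344.4 J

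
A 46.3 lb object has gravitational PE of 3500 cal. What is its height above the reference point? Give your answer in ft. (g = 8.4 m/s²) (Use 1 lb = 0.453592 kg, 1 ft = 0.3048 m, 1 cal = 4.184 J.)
Convert to SI: m = 21.0013 kg, PE = 14644.0 J
h = PE/(mg) = 14644.0/(21.0013·8.4) = 83.0107 m = 272.3 ft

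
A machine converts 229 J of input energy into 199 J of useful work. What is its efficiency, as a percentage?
η = W_out/W_in = 199/229 = 86.9%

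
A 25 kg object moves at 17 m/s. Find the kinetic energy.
KE = ½mv² = ½(25)(17)² = 3612.5 J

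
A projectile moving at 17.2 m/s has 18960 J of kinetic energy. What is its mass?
m = 2·KE/v² = 2·18960/(17.2)² = 128.2 kg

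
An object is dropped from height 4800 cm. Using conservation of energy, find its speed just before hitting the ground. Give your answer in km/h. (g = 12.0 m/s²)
Convert to SI: h = 48.0 m
mgh = ½mv² ⇒ v = √(2gh) = √(2·12.0·48.0) = 33.9411 m/s = 122.2 km/h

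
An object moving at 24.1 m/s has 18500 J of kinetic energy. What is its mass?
m = 2·KE/v² = 2·18500/(24.1)² = 63.7 kg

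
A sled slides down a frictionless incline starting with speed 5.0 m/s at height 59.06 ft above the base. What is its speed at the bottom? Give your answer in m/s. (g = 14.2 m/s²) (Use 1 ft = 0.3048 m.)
Convert to SI: v₀ = 5.0 m/s, h = 18.0015 m
½mv₀² + mgh = ½mv² ⇒ v = √(v₀² + 2gh) = √(5.0² + 2·14.2·18.0015) = 23.16 m/s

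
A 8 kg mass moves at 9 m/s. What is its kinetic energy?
KE = ½mv² = ½(8)(9)² = 324.0 J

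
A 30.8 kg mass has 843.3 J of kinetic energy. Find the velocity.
v = √(2·KE/m) = √(2·843.3/30.8) = 7.4 m/s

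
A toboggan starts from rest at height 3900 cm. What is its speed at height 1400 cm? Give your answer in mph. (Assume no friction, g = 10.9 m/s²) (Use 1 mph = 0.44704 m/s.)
Convert to SI: h₁−h₂ = 25.0 m
mgh₁ = mgh₂ + ½mv² ⇒ v = √(2g(h₁−h₂)) = √(2·10.9·25.0) = 23.3452 m/s = 52.22 mph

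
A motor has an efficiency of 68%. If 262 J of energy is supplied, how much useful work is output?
W_out = η·W_in = 0.68·262 = 178.16 J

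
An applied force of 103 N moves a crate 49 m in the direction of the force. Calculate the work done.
W = F·d = (103)(49) = 5047 J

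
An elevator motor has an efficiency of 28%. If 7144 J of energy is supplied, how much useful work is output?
W_out = η·W_in = 0.28·7144 = 2000.32 J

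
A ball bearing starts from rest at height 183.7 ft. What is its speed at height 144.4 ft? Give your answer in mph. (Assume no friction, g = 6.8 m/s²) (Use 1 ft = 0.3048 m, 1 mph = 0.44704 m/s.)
Convert to SI: h₁−h₂ = 11.9786 m
mgh₁ = mgh₂ + ½mv² ⇒ v = √(2g(h₁−h₂)) = √(2·6.8·11.9786) = 12.7636 m/s = 28.55 mph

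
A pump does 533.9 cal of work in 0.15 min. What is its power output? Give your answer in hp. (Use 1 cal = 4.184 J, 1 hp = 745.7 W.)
Convert to SI: W = 2233.84 J, t = 9.0 s
P = W/t = 2233.84/9.0 = 248.204 W = 0.3328 hp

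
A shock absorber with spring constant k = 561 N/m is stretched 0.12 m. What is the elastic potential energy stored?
PE = ½kx² = ½(561)(0.12)² = 4.039 J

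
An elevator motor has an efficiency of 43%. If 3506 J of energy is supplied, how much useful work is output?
W_out = η·W_in = 0.43·3506 = 1507.58 J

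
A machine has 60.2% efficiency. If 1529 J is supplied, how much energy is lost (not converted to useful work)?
W_lost = W_in(1 − η) = 1529·(1 − 0.602) = 608.5 J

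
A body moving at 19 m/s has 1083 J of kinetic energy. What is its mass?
m = 2·KE/v² = 2·1083/(19)² = 6.0 kg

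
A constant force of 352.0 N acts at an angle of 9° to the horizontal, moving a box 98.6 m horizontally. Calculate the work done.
W = F·d·cosθ = (352.0)(98.6)cos(9°) = 34280 J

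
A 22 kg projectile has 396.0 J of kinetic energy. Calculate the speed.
v = √(2·KE/m) = √(2·396.0/22) = 6.0 m/s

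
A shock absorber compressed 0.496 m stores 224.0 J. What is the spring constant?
k = 2·PE/x² = 2·224.0/(0.496)² = 1821 N/m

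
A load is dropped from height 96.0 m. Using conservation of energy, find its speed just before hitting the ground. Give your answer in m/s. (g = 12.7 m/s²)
mgh = ½mv² ⇒ v = √(2gh) = √(2·12.7·96.0) = 49.38 m/s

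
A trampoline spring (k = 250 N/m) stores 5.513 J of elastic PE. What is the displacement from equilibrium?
x = √(2·PE/k) = √(2·5.513/250) = 0.21 m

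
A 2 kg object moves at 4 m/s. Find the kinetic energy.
KE = ½mv² = ½(2)(4)² = 16.0 J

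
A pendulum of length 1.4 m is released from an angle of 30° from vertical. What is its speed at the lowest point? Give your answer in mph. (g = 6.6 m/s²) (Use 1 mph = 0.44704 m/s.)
h = L(1 − cosθ) = 1.4(1 − cos30°) = 0.187564 m
v = √(2gh) = √(2·6.6·0.187564) = 1.57348 m/s = 3.52 mph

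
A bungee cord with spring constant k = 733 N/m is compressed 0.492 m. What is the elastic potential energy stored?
PE = ½kx² = ½(733)(0.492)² = 88.72 J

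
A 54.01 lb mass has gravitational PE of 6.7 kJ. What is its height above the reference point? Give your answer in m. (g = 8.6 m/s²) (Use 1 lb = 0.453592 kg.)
Convert to SI: m = 24.4985 kg, PE = 6700.0 J
h = PE/(mg) = 6700.0/(24.4985·8.6) = 31.8 m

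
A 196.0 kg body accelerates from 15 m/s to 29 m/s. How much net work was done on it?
W = ΔKE = ½m(v₂² − v₁²) = ½(196.0)(29² − 15²) = 60368.0 J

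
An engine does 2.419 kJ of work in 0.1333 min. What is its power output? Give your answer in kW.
Convert to SI: W = 2419.0 J, t = 7.998 s
P = W/t = 2419.0/7.998 = 302.451 W = 0.3025 kW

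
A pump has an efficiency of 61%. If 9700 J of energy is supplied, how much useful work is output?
W_out = η·W_in = 0.61·9700 = 5917.0 J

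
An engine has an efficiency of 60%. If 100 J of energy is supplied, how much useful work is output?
W_out = η·W_in = 0.6·100 = 60.0 J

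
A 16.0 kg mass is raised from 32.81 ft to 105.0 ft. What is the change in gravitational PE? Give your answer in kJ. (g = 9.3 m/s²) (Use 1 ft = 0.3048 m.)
Convert to SI: m = 16.0 kg, Δh = 22.0035 m
ΔPE = mgΔh = (16.0)(9.3)(22.0035) = 3274.12 J = 3.274 kJ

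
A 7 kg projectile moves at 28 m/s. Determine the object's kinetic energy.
KE = ½mv² = ½(7)(28)² = 2744.0 J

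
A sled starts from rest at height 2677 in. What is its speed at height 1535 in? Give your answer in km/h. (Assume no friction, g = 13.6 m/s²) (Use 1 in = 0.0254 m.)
Convert to SI: h₁−h₂ = 29.0068 m
mgh₁ = mgh₂ + ½mv² ⇒ v = √(2g(h₁−h₂)) = √(2·13.6·29.0068) = 28.0889 m/s = 101.1 km/h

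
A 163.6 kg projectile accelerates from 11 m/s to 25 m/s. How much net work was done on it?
W = ΔKE = ½m(v₂² − v₁²) = ½(163.6)(25² − 11²) = 41227.2 J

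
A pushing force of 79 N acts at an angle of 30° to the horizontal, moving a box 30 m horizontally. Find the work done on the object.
W = F·d·cosθ = (79)(30)cos(30°) = 2052 J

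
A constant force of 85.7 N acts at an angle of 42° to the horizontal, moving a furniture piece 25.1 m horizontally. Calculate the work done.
W = F·d·cosθ = (85.7)(25.1)cos(42°) = 1599 J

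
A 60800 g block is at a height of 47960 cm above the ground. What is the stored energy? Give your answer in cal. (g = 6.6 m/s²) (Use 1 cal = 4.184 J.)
Convert to SI: m = 60.8 kg, h = 479.6 m
PE = mgh = (60.8)(6.6)(479.6) = 192454 J = 46000 cal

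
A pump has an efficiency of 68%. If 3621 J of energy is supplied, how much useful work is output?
W_out = η·W_in = 0.68·3621 = 2462.28 J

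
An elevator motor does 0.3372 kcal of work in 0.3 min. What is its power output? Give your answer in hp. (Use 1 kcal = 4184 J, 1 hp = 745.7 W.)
Convert to SI: W = 1410.84 J, t = 18.0 s
P = W/t = 1410.84/18.0 = 78.3803 W = 0.1051 hp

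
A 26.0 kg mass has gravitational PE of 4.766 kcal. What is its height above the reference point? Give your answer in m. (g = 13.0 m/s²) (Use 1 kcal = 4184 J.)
Convert to SI: m = 26.0 kg, PE = 19940.9 J
h = PE/(mg) = 19940.9/(26.0·13.0) = 59.0 m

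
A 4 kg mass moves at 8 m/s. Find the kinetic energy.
KE = ½mv² = ½(4)(8)² = 128.0 J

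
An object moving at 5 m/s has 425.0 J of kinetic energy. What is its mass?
m = 2·KE/v² = 2·425.0/(5)² = 34.0 kg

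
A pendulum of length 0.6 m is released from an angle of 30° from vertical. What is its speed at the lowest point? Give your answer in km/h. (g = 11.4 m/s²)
h = L(1 − cosθ) = 0.6(1 − cos30°) = 0.0803848 m
v = √(2gh) = √(2·11.4·0.0803848) = 1.3538 m/s = 4.874 km/h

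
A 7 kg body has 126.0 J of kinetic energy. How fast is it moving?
v = √(2·KE/m) = √(2·126.0/7) = 6.0 m/s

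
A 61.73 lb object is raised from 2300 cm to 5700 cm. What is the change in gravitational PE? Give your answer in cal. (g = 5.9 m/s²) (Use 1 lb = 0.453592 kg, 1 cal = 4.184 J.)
Convert to SI: m = 28.0002 kg, Δh = 34.0 m
ΔPE = mgΔh = (28.0002)(5.9)(34.0) = 5616.85 J = 1342 cal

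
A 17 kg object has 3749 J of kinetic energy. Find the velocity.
v = √(2·KE/m) = √(2·3749/17) = 21.0 m/s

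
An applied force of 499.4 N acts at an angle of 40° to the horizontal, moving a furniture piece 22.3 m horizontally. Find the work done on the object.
W = F·d·cosθ = (499.4)(22.3)cos(40°) = 8531 J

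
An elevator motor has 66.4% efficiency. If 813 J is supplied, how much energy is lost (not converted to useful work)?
W_lost = W_in(1 − η) = 813·(1 − 0.664) = 273.2 J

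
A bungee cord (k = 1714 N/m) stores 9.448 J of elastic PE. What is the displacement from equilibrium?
x = √(2·PE/k) = √(2·9.448/1714) = 0.105 m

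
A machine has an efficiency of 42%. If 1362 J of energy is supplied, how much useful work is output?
W_out = η·W_in = 0.42·1362 = 572.04 J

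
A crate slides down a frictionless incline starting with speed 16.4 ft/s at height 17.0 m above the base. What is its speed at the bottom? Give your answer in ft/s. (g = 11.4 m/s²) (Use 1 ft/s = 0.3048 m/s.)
Convert to SI: v₀ = 4.99872 m/s, h = 17.0 m
½mv₀² + mgh = ½mv² ⇒ v = √(v₀² + 2gh) = √(4.99872² + 2·11.4·17.0) = 20.3122 m/s = 66.64 ft/s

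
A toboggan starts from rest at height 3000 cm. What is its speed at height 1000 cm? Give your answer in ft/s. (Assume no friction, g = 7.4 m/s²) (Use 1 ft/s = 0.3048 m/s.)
Convert to SI: h₁−h₂ = 20.0 m
mgh₁ = mgh₂ + ½mv² ⇒ v = √(2g(h₁−h₂)) = √(2·7.4·20.0) = 17.2047 m/s = 56.45 ft/s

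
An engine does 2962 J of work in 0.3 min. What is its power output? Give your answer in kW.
Convert to SI: W = 2962.0 J, t = 18.0 s
P = W/t = 2962.0/18.0 = 164.556 W = 0.1646 kW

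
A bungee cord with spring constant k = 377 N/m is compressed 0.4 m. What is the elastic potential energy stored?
PE = ½kx² = ½(377)(0.4)² = 30.16 J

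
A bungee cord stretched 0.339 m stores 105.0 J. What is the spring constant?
k = 2·PE/x² = 2·105.0/(0.339)² = 1827 N/m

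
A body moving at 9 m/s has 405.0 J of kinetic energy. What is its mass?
m = 2·KE/v² = 2·405.0/(9)² = 10.0 kg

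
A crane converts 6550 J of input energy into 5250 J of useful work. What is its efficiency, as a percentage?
η = W_out/W_in = 5250/6550 = 80.15%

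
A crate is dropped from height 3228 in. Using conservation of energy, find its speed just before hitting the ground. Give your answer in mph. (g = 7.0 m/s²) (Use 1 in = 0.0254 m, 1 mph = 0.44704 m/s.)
Convert to SI: h = 81.9912 m
mgh = ½mv² ⇒ v = √(2gh) = √(2·7.0·81.9912) = 33.8803 m/s = 75.79 mph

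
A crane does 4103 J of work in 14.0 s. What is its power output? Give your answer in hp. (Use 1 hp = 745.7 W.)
P = W/t = 4103.0/14.0 = 293.071 W = 0.393 hp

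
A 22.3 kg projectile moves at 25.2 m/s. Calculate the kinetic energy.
KE = ½mv² = ½(22.3)(25.2)² = 7081 J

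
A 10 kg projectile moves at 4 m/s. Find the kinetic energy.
KE = ½mv² = ½(10)(4)² = 80.0 J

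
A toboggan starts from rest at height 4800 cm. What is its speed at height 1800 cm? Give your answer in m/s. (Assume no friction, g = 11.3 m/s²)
Convert to SI: h₁−h₂ = 30.0 m
mgh₁ = mgh₂ + ½mv² ⇒ v = √(2g(h₁−h₂)) = √(2·11.3·30.0) = 26.04 m/s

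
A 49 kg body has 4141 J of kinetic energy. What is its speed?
v = √(2·KE/m) = √(2·4141/49) = 13.0 m/s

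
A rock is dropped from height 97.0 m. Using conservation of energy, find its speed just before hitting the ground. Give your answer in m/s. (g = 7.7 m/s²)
mgh = ½mv² ⇒ v = √(2gh) = √(2·7.7·97.0) = 38.65 m/s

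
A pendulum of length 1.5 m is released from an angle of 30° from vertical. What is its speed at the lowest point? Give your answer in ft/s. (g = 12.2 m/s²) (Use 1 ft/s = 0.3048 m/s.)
h = L(1 − cosθ) = 1.5(1 − cos30°) = 0.200962 m
v = √(2gh) = √(2·12.2·0.200962) = 2.21438 m/s = 7.265 ft/s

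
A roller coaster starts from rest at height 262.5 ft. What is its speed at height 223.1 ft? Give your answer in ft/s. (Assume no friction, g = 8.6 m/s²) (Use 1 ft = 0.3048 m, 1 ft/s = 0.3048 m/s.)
Convert to SI: h₁−h₂ = 12.0091 m
mgh₁ = mgh₂ + ½mv² ⇒ v = √(2g(h₁−h₂)) = √(2·8.6·12.0091) = 14.3721 m/s = 47.15 ft/s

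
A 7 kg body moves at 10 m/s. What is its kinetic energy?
KE = ½mv² = ½(7)(10)² = 350.0 J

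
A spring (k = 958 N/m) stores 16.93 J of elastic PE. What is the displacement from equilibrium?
x = √(2·PE/k) = √(2·16.93/958) = 0.188 m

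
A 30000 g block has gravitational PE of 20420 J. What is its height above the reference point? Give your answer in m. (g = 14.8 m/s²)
Convert to SI: m = 30.0 kg, PE = 20420.0 J
h = PE/(mg) = 20420.0/(30.0·14.8) = 45.99 m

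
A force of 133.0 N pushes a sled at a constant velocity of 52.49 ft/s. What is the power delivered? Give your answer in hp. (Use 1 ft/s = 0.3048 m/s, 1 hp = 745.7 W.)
Convert to SI: F = 133.0 N, v = 15.999 m/s
P = Fv = (133.0)(15.999) = 2127.86 W = 2.854 hp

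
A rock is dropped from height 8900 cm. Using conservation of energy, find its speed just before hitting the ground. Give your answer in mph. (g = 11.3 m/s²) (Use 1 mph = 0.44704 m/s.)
Convert to SI: h = 89.0 m
mgh = ½mv² ⇒ v = √(2gh) = √(2·11.3·89.0) = 44.8486 m/s = 100.3 mph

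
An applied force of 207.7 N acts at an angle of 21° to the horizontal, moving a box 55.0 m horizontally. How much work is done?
W = F·d·cosθ = (207.7)(55.0)cos(21°) = 10660 J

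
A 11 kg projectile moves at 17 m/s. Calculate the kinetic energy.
KE = ½mv² = ½(11)(17)² = 1589.5 J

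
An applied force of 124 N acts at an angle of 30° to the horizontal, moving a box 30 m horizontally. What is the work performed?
W = F·d·cosθ = (124)(30)cos(30°) = 3222 J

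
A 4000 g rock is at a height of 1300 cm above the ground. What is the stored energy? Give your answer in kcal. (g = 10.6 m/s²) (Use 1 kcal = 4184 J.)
Convert to SI: m = 4.0 kg, h = 13.0 m
PE = mgh = (4.0)(10.6)(13.0) = 551.2 J = 0.1317 kcal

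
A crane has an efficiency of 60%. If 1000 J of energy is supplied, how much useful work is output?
W_out = η·W_in = 0.6·1000 = 600.0 J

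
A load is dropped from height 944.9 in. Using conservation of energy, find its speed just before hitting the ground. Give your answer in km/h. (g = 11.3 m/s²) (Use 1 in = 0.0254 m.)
Convert to SI: h = 24.0005 m
mgh = ½mv² ⇒ v = √(2gh) = √(2·11.3·24.0005) = 23.2897 m/s = 83.84 km/h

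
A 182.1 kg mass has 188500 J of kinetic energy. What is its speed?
v = √(2·KE/m) = √(2·188500/182.1) = 45.5 m/s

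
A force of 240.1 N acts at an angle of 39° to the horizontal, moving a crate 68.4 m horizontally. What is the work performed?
W = F·d·cosθ = (240.1)(68.4)cos(39°) = 12760 J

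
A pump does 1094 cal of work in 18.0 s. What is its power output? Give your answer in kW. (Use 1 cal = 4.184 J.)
Convert to SI: W = 4577.3 J, t = 18.0 s
P = W/t = 4577.3/18.0 = 254.294 W = 0.2543 kW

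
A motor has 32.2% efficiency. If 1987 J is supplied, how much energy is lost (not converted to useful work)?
W_lost = W_in(1 − η) = 1987·(1 − 0.322) = 1347 J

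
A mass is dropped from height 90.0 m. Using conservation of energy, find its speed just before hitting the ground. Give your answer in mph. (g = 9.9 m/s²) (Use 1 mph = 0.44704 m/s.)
mgh = ½mv² ⇒ v = √(2gh) = √(2·9.9·90.0) = 42.2137 m/s = 94.43 mph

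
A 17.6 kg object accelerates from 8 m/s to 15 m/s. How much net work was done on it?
W = ΔKE = ½m(v₂² − v₁²) = ½(17.6)(15² − 8²) = 1416.8 J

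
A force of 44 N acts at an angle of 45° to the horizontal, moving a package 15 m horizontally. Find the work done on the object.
W = F·d·cosθ = (44)(15)cos(45°) = 466.7 J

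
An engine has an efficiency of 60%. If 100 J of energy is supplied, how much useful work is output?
W_out = η·W_in = 0.6·100 = 60.0 J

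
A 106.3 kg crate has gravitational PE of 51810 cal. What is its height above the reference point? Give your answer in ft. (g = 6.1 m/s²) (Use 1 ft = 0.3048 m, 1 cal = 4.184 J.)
Convert to SI: m = 106.3 kg, PE = 216773 J
h = PE/(mg) = 216773/(106.3·6.1) = 334.304 m = 1097 ft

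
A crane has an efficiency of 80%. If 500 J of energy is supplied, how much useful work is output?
W_out = η·W_in = 0.8·500 = 400.0 J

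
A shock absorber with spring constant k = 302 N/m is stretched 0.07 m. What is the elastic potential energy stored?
PE = ½kx² = ½(302)(0.07)² = 0.7399 J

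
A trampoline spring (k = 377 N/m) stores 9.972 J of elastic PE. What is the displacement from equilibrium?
x = √(2·PE/k) = √(2·9.972/377) = 0.23 m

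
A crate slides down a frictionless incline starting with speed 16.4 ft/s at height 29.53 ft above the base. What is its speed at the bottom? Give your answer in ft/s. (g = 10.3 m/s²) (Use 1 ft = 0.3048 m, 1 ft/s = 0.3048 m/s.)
Convert to SI: v₀ = 4.99872 m/s, h = 9.00074 m
½mv₀² + mgh = ½mv² ⇒ v = √(v₀² + 2gh) = √(4.99872² + 2·10.3·9.00074) = 14.5053 m/s = 47.59 ft/s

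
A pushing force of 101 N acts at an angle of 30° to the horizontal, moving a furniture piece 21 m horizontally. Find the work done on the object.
W = F·d·cosθ = (101)(21)cos(30°) = 1837 J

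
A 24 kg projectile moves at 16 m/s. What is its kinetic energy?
KE = ½mv² = ½(24)(16)² = 3072.0 J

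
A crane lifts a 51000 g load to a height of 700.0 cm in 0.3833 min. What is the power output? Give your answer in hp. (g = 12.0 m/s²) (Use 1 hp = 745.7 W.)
Convert to SI: m = 51.0 kg, h = 7.0 m, t = 22.998 s
P = mgh/t = (51.0)(12.0)(7.0)/22.998 = 186.277 W = 0.2498 hp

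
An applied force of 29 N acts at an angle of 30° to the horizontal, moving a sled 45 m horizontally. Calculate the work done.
W = F·d·cosθ = (29)(45)cos(30°) = 1130 J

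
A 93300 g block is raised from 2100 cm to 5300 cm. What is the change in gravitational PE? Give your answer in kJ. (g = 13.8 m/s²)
Convert to SI: m = 93.3 kg, Δh = 32.0 m
ΔPE = mgΔh = (93.3)(13.8)(32.0) = 41201.3 J = 41.2 kJ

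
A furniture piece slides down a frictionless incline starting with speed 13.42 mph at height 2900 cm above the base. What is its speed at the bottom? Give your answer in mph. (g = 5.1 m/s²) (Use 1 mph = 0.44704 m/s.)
Convert to SI: v₀ = 5.99928 m/s, h = 29.0 m
½mv₀² + mgh = ½mv² ⇒ v = √(v₀² + 2gh) = √(5.99928² + 2·5.1·29.0) = 18.2151 m/s = 40.75 mph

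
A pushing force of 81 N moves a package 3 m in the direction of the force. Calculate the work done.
W = F·d = (81)(3) = 243.0 J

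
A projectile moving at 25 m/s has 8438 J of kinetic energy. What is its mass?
m = 2·KE/v² = 2·8438/(25)² = 27.0 kg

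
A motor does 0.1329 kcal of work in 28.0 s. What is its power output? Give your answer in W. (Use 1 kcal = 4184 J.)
Convert to SI: W = 556.054 J, t = 28.0 s
P = W/t = 556.054/28.0 = 19.86 W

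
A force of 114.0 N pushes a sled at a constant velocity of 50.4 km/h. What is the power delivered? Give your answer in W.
Convert to SI: F = 114.0 N, v = 14.0 m/s
P = Fv = (114.0)(14.0) = 1596 W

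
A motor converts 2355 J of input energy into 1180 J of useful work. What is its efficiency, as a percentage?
η = W_out/W_in = 1180/2355 = 50.11%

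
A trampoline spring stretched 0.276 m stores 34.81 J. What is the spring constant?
k = 2·PE/x² = 2·34.81/(0.276)² = 913.9 N/m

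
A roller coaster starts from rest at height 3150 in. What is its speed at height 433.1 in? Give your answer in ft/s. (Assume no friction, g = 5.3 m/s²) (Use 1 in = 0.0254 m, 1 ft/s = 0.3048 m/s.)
Convert to SI: h₁−h₂ = 69.0093 m
mgh₁ = mgh₂ + ½mv² ⇒ v = √(2g(h₁−h₂)) = √(2·5.3·69.0093) = 27.0462 m/s = 88.73 ft/s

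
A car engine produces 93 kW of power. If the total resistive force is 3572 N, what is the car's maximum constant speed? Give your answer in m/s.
P = Fv ⇒ v = P/F = 93000 W/3572.0 N = 26.04 m/s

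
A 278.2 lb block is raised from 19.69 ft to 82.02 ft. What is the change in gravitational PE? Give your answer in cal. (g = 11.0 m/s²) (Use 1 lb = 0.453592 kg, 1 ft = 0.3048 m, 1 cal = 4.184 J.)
Convert to SI: m = 126.189 kg, Δh = 18.9982 m
ΔPE = mgΔh = (126.189)(11.0)(18.9982) = 26371.0 J = 6303 cal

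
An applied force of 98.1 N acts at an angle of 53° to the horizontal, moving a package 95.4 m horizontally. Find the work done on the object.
W = F·d·cosθ = (98.1)(95.4)cos(53°) = 5632 J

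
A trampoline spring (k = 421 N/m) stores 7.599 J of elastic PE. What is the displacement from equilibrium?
x = √(2·PE/k) = √(2·7.599/421) = 0.19 m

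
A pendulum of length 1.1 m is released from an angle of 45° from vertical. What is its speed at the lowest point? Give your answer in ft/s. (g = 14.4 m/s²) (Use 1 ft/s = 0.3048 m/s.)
h = L(1 − cosθ) = 1.1(1 − cos45°) = 0.322183 m
v = √(2gh) = √(2·14.4·0.322183) = 3.04612 m/s = 9.994 ft/s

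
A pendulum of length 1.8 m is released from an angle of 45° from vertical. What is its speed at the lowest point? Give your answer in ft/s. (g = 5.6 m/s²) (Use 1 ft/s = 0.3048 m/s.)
h = L(1 − cosθ) = 1.8(1 − cos45°) = 0.527208 m
v = √(2gh) = √(2·5.6·0.527208) = 2.42996 m/s = 7.972 ft/s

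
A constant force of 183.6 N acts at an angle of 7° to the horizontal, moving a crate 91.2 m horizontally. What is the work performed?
W = F·d·cosθ = (183.6)(91.2)cos(7°) = 16620 J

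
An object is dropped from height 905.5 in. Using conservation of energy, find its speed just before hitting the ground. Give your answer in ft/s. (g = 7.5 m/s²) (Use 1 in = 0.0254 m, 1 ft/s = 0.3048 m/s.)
Convert to SI: h = 22.9997 m
mgh = ½mv² ⇒ v = √(2gh) = √(2·7.5·22.9997) = 18.5741 m/s = 60.94 ft/s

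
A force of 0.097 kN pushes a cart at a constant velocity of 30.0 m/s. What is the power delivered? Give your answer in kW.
Convert to SI: F = 97.0 N, v = 30.0 m/s
P = Fv = (97.0)(30.0) = 2910.0 W = 2.91 kW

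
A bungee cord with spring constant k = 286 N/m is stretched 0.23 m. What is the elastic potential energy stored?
PE = ½kx² = ½(286)(0.23)² = 7.565 J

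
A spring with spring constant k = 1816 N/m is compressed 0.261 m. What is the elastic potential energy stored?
PE = ½kx² = ½(1816)(0.261)² = 61.85 J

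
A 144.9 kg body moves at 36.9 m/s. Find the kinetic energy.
KE = ½mv² = ½(144.9)(36.9)² = 98650 J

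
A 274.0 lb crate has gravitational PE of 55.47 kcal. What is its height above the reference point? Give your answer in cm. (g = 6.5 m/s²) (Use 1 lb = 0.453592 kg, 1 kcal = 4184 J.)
Convert to SI: m = 124.284 kg, PE = 232086 J
h = PE/(mg) = 232086/(124.284·6.5) = 287.29 m = 28730 cm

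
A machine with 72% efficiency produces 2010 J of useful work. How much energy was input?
W_in = W_out/η = 2010/0.72 = 2792 J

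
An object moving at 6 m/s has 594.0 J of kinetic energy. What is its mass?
m = 2·KE/v² = 2·594.0/(6)² = 33.0 kg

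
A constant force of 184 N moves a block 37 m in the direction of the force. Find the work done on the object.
W = F·d = (184)(37) = 6808 J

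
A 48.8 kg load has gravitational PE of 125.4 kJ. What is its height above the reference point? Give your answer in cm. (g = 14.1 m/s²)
Convert to SI: m = 48.8 kg, PE = 125400 J
h = PE/(mg) = 125400/(48.8·14.1) = 182.246 m = 18220 cm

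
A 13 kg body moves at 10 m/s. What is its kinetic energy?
KE = ½mv² = ½(13)(10)² = 650.0 J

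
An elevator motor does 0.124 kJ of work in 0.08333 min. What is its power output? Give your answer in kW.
Convert to SI: W = 124.0 J, t = 4.9998 s
P = W/t = 124.0/4.9998 = 24.801 W = 0.0248 kW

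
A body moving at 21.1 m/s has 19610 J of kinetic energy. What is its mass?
m = 2·KE/v² = 2·19610/(21.1)² = 88.09 kg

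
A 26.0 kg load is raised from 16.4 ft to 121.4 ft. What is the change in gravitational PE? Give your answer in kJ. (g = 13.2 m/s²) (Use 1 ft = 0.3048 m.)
Convert to SI: m = 26.0 kg, Δh = 32.004 m
ΔPE = mgΔh = (26.0)(13.2)(32.004) = 10983.8 J = 10.98 kJ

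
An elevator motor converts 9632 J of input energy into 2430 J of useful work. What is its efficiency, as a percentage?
η = W_out/W_in = 2430/9632 = 25.23%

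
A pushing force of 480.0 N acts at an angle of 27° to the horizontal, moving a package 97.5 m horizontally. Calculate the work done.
W = F·d·cosθ = (480.0)(97.5)cos(27°) = 41700 J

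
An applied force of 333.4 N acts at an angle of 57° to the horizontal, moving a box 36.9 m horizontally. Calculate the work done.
W = F·d·cosθ = (333.4)(36.9)cos(57°) = 6700 J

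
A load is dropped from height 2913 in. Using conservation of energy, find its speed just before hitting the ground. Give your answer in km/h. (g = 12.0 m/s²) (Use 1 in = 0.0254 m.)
Convert to SI: h = 73.9902 m
mgh = ½mv² ⇒ v = √(2gh) = √(2·12.0·73.9902) = 42.1398 m/s = 151.7 km/h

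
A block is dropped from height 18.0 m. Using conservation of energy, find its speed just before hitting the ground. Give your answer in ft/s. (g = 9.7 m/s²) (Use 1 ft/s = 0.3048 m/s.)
mgh = ½mv² ⇒ v = √(2gh) = √(2·9.7·18.0) = 18.6869 m/s = 61.31 ft/s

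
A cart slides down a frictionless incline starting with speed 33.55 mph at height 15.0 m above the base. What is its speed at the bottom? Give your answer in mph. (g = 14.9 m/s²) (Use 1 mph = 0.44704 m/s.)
Convert to SI: v₀ = 14.9982 m/s, h = 15.0 m
½mv₀² + mgh = ½mv² ⇒ v = √(v₀² + 2gh) = √(14.9982² + 2·14.9·15.0) = 25.9219 m/s = 57.99 mph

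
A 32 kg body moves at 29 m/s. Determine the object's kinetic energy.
KE = ½mv² = ½(32)(29)² = 13456.0 J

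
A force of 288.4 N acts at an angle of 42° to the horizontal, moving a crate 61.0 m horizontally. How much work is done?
W = F·d·cosθ = (288.4)(61.0)cos(42°) = 13070 J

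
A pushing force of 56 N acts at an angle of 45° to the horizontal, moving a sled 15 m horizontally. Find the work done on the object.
W = F·d·cosθ = (56)(15)cos(45°) = 594.0 J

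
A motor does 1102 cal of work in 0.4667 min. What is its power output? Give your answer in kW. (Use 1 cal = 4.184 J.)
Convert to SI: W = 4610.77 J, t = 28.002 s
P = W/t = 4610.77/28.002 = 164.659 W = 0.1647 kW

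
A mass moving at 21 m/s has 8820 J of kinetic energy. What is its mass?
m = 2·KE/v² = 2·8820/(21)² = 40.0 kg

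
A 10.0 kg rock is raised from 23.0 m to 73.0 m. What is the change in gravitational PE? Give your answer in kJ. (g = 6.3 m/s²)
ΔPE = mgΔh = (10.0)(6.3)(50.0) = 3150.0 J = 3.15 kJ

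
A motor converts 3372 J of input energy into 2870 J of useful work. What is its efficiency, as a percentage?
η = W_out/W_in = 2870/3372 = 85.11%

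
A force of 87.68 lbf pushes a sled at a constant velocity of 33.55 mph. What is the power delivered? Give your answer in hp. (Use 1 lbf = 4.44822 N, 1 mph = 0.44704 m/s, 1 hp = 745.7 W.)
Convert to SI: F = 390.02 N, v = 14.9982 m/s
P = Fv = (390.02)(14.9982) = 5849.59 W = 7.844 hp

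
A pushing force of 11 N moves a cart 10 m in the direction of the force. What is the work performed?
W = F·d = (11)(10) = 110.0 J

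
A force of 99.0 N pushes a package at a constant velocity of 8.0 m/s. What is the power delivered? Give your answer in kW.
P = Fv = (99.0)(8.0) = 792.0 W = 0.792 kW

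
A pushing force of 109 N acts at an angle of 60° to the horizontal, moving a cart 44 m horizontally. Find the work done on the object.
W = F·d·cosθ = (109)(44)cos(60°) = 2398 J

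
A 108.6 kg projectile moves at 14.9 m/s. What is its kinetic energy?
KE = ½mv² = ½(108.6)(14.9)² = 12060 J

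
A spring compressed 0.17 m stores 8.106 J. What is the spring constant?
k = 2·PE/x² = 2·8.106/(0.17)² = 561.0 N/m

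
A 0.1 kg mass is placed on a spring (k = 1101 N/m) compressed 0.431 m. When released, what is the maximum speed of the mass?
½kx² = ½mv² ⇒ v = x√(k/m) = (0.431)√(1101/0.1) = 45.22 m/s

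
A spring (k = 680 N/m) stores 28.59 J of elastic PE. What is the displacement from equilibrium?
x = √(2·PE/k) = √(2·28.59/680) = 0.29 m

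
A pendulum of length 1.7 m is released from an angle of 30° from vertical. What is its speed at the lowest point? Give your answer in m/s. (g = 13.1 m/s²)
h = L(1 − cosθ) = 1.7(1 − cos30°) = 0.227757 m
v = √(2gh) = √(2·13.1·0.227757) = 2.443 m/s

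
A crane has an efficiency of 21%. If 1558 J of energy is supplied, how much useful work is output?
W_out = η·W_in = 0.21·1558 = 327.18 J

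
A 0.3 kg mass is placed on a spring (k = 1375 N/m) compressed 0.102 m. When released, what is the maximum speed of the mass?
½kx² = ½mv² ⇒ v = x√(k/m) = (0.102)√(1375/0.3) = 6.905 m/s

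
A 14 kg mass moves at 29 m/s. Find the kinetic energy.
KE = ½mv² = ½(14)(29)² = 5887.0 J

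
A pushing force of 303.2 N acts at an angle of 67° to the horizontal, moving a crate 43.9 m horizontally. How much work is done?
W = F·d·cosθ = (303.2)(43.9)cos(67°) = 5201 J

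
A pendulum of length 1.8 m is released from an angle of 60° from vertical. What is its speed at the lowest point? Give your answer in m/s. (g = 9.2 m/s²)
h = L(1 − cosθ) = 1.8(1 − cos60°) = 0.9 m
v = √(2gh) = √(2·9.2·0.9) = 4.069 m/s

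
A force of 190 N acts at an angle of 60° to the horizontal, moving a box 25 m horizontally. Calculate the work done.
W = F·d·cosθ = (190)(25)cos(60°) = 2375 J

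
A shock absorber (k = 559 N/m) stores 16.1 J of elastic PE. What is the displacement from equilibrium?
x = √(2·PE/k) = √(2·16.1/559) = 0.24 m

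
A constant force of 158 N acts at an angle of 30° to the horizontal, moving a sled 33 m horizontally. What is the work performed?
W = F·d·cosθ = (158)(33)cos(30°) = 4515 J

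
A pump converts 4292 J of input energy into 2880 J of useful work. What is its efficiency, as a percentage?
η = W_out/W_in = 2880/4292 = 67.1%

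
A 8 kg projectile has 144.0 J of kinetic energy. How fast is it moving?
v = √(2·KE/m) = √(2·144.0/8) = 6.0 m/s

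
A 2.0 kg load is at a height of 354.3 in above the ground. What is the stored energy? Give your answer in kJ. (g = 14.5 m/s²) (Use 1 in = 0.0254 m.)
Convert to SI: m = 2.0 kg, h = 8.99922 m
PE = mgh = (2.0)(14.5)(8.99922) = 260.977 J = 0.261 kJ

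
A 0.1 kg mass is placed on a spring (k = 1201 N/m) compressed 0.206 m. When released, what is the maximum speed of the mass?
½kx² = ½mv² ⇒ v = x√(k/m) = (0.206)√(1201/0.1) = 22.58 m/s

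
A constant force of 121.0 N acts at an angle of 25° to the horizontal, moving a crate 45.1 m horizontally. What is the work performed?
W = F·d·cosθ = (121.0)(45.1)cos(25°) = 4946 J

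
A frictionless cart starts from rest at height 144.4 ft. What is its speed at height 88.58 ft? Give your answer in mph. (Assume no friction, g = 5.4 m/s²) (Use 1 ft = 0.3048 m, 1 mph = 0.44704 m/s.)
Convert to SI: h₁−h₂ = 17.0139 m
mgh₁ = mgh₂ + ½mv² ⇒ v = √(2g(h₁−h₂)) = √(2·5.4·17.0139) = 13.5555 m/s = 30.32 mph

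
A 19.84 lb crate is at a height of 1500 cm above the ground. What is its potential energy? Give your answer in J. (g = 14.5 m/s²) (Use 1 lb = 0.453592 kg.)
Convert to SI: m = 8.99927 kg, h = 15.0 m
PE = mgh = (8.99927)(14.5)(15.0) = 1957 J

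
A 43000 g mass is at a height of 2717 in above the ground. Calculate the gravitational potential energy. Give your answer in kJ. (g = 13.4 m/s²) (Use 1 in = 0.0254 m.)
Convert to SI: m = 43.0 kg, h = 69.0118 m
PE = mgh = (43.0)(13.4)(69.0118) = 39764.6 J = 39.76 kJ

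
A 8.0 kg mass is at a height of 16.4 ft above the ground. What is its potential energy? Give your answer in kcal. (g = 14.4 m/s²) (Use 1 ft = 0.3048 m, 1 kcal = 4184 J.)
Convert to SI: m = 8.0 kg, h = 4.99872 m
PE = mgh = (8.0)(14.4)(4.99872) = 575.853 J = 0.1376 kcal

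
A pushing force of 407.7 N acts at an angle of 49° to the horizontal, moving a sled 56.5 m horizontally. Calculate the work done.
W = F·d·cosθ = (407.7)(56.5)cos(49°) = 15110 J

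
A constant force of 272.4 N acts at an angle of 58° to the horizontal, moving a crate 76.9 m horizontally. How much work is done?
W = F·d·cosθ = (272.4)(76.9)cos(58°) = 11100 J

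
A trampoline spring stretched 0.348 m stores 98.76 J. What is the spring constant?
k = 2·PE/x² = 2·98.76/(0.348)² = 1631 N/m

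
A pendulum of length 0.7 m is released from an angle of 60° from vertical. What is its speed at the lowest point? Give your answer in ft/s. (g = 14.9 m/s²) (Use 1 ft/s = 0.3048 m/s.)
h = L(1 − cosθ) = 0.7(1 − cos60°) = 0.35 m
v = √(2gh) = √(2·14.9·0.35) = 3.22955 m/s = 10.6 ft/s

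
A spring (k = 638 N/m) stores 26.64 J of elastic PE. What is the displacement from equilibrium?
x = √(2·PE/k) = √(2·26.64/638) = 0.289 m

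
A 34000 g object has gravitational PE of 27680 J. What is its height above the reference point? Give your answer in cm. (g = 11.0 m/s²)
Convert to SI: m = 34.0 kg, PE = 27680.0 J
h = PE/(mg) = 27680.0/(34.0·11.0) = 74.0107 m = 7401 cm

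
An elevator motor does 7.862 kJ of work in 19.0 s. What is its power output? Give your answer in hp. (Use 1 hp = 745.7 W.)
Convert to SI: W = 7862.0 J, t = 19.0 s
P = W/t = 7862.0/19.0 = 413.789 W = 0.5549 hp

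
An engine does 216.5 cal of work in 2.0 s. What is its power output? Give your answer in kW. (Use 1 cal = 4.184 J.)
Convert to SI: W = 905.836 J, t = 2.0 s
P = W/t = 905.836/2.0 = 452.918 W = 0.4529 kW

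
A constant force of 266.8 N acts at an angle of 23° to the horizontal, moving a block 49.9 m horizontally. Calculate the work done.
W = F·d·cosθ = (266.8)(49.9)cos(23°) = 12250 J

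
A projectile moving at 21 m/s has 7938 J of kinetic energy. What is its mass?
m = 2·KE/v² = 2·7938/(21)² = 36.0 kg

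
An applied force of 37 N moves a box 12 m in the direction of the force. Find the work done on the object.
W = F·d = (37)(12) = 444.0 J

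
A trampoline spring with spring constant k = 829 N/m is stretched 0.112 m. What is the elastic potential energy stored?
PE = ½kx² = ½(829)(0.112)² = 5.199 J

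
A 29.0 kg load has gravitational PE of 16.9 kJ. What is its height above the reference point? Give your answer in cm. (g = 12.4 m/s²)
Convert to SI: m = 29.0 kg, PE = 16900.0 J
h = PE/(mg) = 16900.0/(29.0·12.4) = 46.9967 m = 4700 cm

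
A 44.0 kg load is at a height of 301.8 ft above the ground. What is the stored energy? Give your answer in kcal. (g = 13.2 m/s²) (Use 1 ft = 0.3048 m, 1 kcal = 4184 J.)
Convert to SI: m = 44.0 kg, h = 91.9886 m
PE = mgh = (44.0)(13.2)(91.9886) = 53427.0 J = 12.77 kcal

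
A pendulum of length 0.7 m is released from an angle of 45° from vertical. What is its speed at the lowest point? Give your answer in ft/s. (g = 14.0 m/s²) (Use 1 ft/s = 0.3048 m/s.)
h = L(1 − cosθ) = 0.7(1 − cos45°) = 0.205025 m
v = √(2gh) = √(2·14.0·0.205025) = 2.39598 m/s = 7.861 ft/s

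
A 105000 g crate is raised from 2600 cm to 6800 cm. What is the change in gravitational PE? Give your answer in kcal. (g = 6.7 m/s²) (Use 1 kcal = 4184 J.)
Convert to SI: m = 105.0 kg, Δh = 42.0 m
ΔPE = mgΔh = (105.0)(6.7)(42.0) = 29547.0 J = 7.062 kcal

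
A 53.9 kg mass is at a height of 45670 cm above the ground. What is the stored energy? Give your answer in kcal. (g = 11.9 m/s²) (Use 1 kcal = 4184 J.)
Convert to SI: m = 53.9 kg, h = 456.7 m
PE = mgh = (53.9)(11.9)(456.7) = 292932 J = 70.01 kcal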